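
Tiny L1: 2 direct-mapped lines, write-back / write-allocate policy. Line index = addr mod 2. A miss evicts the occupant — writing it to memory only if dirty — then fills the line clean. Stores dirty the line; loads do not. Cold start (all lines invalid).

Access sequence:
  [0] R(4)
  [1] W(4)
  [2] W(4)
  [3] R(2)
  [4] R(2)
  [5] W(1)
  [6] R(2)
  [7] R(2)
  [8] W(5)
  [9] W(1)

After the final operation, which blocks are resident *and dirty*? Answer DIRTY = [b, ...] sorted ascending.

0: R B4 -> L0 miss  d=-]
1: W B4 -> L0 hit  d=D]
2: W B4 -> L0 hit  d=D]
3: R B2 -> L0 miss wb->B4  d=-]
4: R B2 -> L0 hit  d=-]
5: W B1 -> L1 miss  d=D]
6: R B2 -> L0 hit  d=-]
7: R B2 -> L0 hit  d=-]
8: W B5 -> L1 miss wb->B1  d=D]
9: W B1 -> L1 miss wb->B5  d=D]

DIRTY = [1]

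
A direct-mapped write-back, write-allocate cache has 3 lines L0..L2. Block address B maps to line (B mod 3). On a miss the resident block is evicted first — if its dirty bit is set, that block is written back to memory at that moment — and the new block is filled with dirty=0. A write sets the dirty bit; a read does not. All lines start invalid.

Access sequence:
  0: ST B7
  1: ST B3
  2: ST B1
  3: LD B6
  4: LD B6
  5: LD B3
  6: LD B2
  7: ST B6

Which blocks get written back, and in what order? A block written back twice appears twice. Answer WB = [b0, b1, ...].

0: W B7 → L1 miss [D]
1: W B3 → L0 miss [D]
2: W B1 → L1 miss wb→B7 [D]
3: R B6 → L0 miss wb→B3 [-]
4: R B6 → L0 hit [-]
5: R B3 → L0 miss [-]
6: R B2 → L2 miss [-]
7: W B6 → L0 miss [D]

WB = [7, 3]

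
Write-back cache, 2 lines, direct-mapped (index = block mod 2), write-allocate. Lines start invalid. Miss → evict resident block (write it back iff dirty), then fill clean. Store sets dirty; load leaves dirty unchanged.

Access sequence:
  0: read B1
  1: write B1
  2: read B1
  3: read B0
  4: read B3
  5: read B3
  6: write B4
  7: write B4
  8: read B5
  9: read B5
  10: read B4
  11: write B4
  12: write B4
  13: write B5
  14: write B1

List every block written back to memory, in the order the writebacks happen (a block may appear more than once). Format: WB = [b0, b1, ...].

WB = [1, 5]

0: R B1 -> L1 miss  d=-]
1: W B1 -> L1 hit  d=D]
2: R B1 -> L1 hit  d=D]
3: R B0 -> L0 miss  d=-]
4: R B3 -> L1 miss wb->B1  d=-]
5: R B3 -> L1 hit  d=-]
6: W B4 -> L0 miss  d=D]
7: W B4 -> L0 hit  d=D]
8: R B5 -> L1 miss  d=-]
9: R B5 -> L1 hit  d=-]
10: R B4 -> L0 hit  d=D]
11: W B4 -> L0 hit  d=D]
12: W B4 -> L0 hit  d=D]
13: W B5 -> L1 hit  d=D]
14: W B1 -> L1 miss wb->B5  d=D]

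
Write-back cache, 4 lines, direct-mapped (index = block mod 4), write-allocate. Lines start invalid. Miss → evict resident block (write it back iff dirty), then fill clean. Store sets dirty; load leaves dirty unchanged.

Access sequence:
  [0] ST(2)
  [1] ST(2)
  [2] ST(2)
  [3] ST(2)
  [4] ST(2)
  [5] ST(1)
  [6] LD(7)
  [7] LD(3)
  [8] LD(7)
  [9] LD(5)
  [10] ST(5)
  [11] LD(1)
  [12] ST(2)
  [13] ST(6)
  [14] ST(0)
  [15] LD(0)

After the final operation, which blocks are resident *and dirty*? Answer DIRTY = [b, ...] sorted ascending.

0: W B2 → L2 miss [D]
1: W B2 → L2 hit [D]
2: W B2 → L2 hit [D]
3: W B2 → L2 hit [D]
4: W B2 → L2 hit [D]
5: W B1 → L1 miss [D]
6: R B7 → L3 miss [-]
7: R B3 → L3 miss [-]
8: R B7 → L3 miss [-]
9: R B5 → L1 miss wb→B1 [-]
10: W B5 → L1 hit [D]
11: R B1 → L1 miss wb→B5 [-]
12: W B2 → L2 hit [D]
13: W B6 → L2 miss wb→B2 [D]
14: W B0 → L0 miss [D]
15: R B0 → L0 hit [D]

DIRTY = [0, 6]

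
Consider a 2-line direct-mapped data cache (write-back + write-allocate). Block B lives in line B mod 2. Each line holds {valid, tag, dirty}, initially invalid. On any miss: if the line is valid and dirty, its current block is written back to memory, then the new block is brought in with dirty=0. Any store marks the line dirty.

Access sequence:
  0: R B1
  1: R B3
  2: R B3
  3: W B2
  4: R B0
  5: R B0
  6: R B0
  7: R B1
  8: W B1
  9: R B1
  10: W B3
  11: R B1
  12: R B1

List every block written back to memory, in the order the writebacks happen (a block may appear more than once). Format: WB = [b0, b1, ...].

WB = [2, 1, 3]

0: R B1 → L1 miss [-]
1: R B3 → L1 miss [-]
2: R B3 → L1 hit [-]
3: W B2 → L0 miss [D]
4: R B0 → L0 miss wb→B2 [-]
5: R B0 → L0 hit [-]
6: R B0 → L0 hit [-]
7: R B1 → L1 miss [-]
8: W B1 → L1 hit [D]
9: R B1 → L1 hit [D]
10: W B3 → L1 miss wb→B1 [D]
11: R B1 → L1 miss wb→B3 [-]
12: R B1 → L1 hit [-]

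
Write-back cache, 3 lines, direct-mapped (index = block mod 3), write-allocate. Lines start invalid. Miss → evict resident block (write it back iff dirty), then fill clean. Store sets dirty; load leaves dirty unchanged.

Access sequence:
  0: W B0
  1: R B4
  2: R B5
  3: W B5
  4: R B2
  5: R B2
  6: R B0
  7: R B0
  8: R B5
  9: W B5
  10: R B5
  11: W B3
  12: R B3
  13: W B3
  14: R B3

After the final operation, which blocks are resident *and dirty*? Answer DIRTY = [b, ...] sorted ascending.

0: W B0 -> L0 miss  d=D]
1: R B4 -> L1 miss  d=-]
2: R B5 -> L2 miss  d=-]
3: W B5 -> L2 hit  d=D]
4: R B2 -> L2 miss wb->B5  d=-]
5: R B2 -> L2 hit  d=-]
6: R B0 -> L0 hit  d=D]
7: R B0 -> L0 hit  d=D]
8: R B5 -> L2 miss  d=-]
9: W B5 -> L2 hit  d=D]
10: R B5 -> L2 hit  d=D]
11: W B3 -> L0 miss wb->B0  d=D]
12: R B3 -> L0 hit  d=D]
13: W B3 -> L0 hit  d=D]
14: R B3 -> L0 hit  d=D]

DIRTY = [3, 5]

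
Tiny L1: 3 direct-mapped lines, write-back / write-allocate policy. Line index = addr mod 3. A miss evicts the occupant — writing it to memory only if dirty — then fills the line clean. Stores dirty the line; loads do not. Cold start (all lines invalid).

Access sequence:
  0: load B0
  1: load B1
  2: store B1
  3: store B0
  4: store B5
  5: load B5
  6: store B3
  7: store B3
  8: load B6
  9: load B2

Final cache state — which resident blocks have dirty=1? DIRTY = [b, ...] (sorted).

0: R B0 → L0 miss [-]
1: R B1 → L1 miss [-]
2: W B1 → L1 hit [D]
3: W B0 → L0 hit [D]
4: W B5 → L2 miss [D]
5: R B5 → L2 hit [D]
6: W B3 → L0 miss wb→B0 [D]
7: W B3 → L0 hit [D]
8: R B6 → L0 miss wb→B3 [-]
9: R B2 → L2 miss wb→B5 [-]

DIRTY = [1]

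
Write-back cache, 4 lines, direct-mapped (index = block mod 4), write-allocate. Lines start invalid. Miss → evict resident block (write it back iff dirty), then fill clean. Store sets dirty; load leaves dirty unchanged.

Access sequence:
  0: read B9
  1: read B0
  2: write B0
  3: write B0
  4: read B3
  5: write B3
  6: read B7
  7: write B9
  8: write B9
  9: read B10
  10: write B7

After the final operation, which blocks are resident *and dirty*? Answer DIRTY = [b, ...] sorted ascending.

0: R B9 → L1 miss [-]
1: R B0 → L0 miss [-]
2: W B0 → L0 hit [D]
3: W B0 → L0 hit [D]
4: R B3 → L3 miss [-]
5: W B3 → L3 hit [D]
6: R B7 → L3 miss wb→B3 [-]
7: W B9 → L1 hit [D]
8: W B9 → L1 hit [D]
9: R B10 → L2 miss [-]
10: W B7 → L3 hit [D]

DIRTY = [0, 7, 9]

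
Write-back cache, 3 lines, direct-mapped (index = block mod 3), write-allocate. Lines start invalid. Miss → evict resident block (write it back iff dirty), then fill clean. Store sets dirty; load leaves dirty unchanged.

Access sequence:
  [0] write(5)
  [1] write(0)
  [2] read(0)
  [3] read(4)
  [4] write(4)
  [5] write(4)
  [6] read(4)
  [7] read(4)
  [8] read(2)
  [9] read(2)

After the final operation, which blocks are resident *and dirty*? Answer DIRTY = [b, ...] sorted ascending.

DIRTY = [0, 4]

  0 | W B5 → L2 miss [D]
  1 | W B0 → L0 miss [D]
  2 | R B0 → L0 hit [D]
  3 | R B4 → L1 miss [-]
  4 | W B4 → L1 hit [D]
  5 | W B4 → L1 hit [D]
  6 | R B4 → L1 hit [D]
  7 | R B4 → L1 hit [D]
  8 | R B2 → L2 miss wb→B5 [-]
  9 | R B2 → L2 hit [-]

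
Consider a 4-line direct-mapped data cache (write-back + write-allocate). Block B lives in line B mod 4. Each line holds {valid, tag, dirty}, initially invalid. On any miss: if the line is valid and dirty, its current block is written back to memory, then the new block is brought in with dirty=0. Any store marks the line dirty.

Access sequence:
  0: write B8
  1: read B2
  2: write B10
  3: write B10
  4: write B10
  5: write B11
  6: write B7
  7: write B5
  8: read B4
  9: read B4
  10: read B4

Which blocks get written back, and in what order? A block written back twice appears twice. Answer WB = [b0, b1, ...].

0: W B8 → L0 miss [D]
1: R B2 → L2 miss [-]
2: W B10 → L2 miss [D]
3: W B10 → L2 hit [D]
4: W B10 → L2 hit [D]
5: W B11 → L3 miss [D]
6: W B7 → L3 miss wb→B11 [D]
7: W B5 → L1 miss [D]
8: R B4 → L0 miss wb→B8 [-]
9: R B4 → L0 hit [-]
10: R B4 → L0 hit [-]

WB = [11, 8]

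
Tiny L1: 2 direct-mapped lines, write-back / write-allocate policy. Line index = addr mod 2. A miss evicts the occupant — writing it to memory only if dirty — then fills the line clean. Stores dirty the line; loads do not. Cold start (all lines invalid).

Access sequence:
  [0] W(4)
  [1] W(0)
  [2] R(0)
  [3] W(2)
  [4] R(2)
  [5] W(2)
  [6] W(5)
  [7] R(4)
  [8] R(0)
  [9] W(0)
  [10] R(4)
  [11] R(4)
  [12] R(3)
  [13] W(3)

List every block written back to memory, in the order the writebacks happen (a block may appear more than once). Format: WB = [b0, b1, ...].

0: W B4 → L0 miss [D]
1: W B0 → L0 miss wb→B4 [D]
2: R B0 → L0 hit [D]
3: W B2 → L0 miss wb→B0 [D]
4: R B2 → L0 hit [D]
5: W B2 → L0 hit [D]
6: W B5 → L1 miss [D]
7: R B4 → L0 miss wb→B2 [-]
8: R B0 → L0 miss [-]
9: W B0 → L0 hit [D]
10: R B4 → L0 miss wb→B0 [-]
11: R B4 → L0 hit [-]
12: R B3 → L1 miss wb→B5 [-]
13: W B3 → L1 hit [D]

WB = [4, 0, 2, 0, 5]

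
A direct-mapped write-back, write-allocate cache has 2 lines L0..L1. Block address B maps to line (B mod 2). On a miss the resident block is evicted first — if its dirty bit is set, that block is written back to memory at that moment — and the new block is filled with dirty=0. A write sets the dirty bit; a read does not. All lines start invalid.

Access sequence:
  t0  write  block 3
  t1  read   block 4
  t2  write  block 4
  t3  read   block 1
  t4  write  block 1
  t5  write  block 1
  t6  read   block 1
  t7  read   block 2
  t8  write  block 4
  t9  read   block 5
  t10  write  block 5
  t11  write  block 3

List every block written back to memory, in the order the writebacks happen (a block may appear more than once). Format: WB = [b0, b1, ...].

  0 | W B3 → L1 miss [D]
  1 | R B4 → L0 miss [-]
  2 | W B4 → L0 hit [D]
  3 | R B1 → L1 miss wb→B3 [-]
  4 | W B1 → L1 hit [D]
  5 | W B1 → L1 hit [D]
  6 | R B1 → L1 hit [D]
  7 | R B2 → L0 miss wb→B4 [-]
  8 | W B4 → L0 miss [D]
  9 | R B5 → L1 miss wb→B1 [-]
  10 | W B5 → L1 hit [D]
  11 | W B3 → L1 miss wb→B5 [D]

WB = [3, 4, 1, 5]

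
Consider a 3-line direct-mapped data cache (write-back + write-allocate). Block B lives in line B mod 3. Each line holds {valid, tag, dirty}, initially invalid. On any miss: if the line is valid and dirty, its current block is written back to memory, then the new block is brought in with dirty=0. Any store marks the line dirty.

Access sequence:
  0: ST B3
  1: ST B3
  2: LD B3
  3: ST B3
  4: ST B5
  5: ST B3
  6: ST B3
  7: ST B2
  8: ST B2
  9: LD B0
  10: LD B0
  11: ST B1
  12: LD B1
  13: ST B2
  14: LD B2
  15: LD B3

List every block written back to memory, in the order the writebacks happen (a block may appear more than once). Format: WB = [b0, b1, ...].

0: W B3 → L0 miss [D]
1: W B3 → L0 hit [D]
2: R B3 → L0 hit [D]
3: W B3 → L0 hit [D]
4: W B5 → L2 miss [D]
5: W B3 → L0 hit [D]
6: W B3 → L0 hit [D]
7: W B2 → L2 miss wb→B5 [D]
8: W B2 → L2 hit [D]
9: R B0 → L0 miss wb→B3 [-]
10: R B0 → L0 hit [-]
11: W B1 → L1 miss [D]
12: R B1 → L1 hit [D]
13: W B2 → L2 hit [D]
14: R B2 → L2 hit [D]
15: R B3 → L0 miss [-]

WB = [5, 3]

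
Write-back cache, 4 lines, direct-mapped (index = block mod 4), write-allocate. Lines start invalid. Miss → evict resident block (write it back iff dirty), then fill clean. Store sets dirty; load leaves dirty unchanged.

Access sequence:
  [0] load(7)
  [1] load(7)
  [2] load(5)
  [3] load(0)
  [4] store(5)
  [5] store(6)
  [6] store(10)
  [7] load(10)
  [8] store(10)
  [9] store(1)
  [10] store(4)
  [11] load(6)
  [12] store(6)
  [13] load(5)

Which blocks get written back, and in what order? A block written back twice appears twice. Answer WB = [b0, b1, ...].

0: R B7 -> L3 miss  d=-]
1: R B7 -> L3 hit  d=-]
2: R B5 -> L1 miss  d=-]
3: R B0 -> L0 miss  d=-]
4: W B5 -> L1 hit  d=D]
5: W B6 -> L2 miss  d=D]
6: W B10 -> L2 miss wb->B6  d=D]
7: R B10 -> L2 hit  d=D]
8: W B10 -> L2 hit  d=D]
9: W B1 -> L1 miss wb->B5  d=D]
10: W B4 -> L0 miss  d=D]
11: R B6 -> L2 miss wb->B10  d=-]
12: W B6 -> L2 hit  d=D]
13: R B5 -> L1 miss wb->B1  d=-]

WB = [6, 5, 10, 1]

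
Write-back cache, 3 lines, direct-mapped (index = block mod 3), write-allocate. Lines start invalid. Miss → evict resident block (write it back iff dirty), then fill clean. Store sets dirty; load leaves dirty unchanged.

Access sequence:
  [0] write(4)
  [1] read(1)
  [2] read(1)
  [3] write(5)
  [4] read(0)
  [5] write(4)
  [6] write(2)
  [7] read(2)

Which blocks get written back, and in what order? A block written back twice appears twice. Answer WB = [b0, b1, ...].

0: W B4 -> L1 miss  d=D]
1: R B1 -> L1 miss wb->B4  d=-]
2: R B1 -> L1 hit  d=-]
3: W B5 -> L2 miss  d=D]
4: R B0 -> L0 miss  d=-]
5: W B4 -> L1 miss  d=D]
6: W B2 -> L2 miss wb->B5  d=D]
7: R B2 -> L2 hit  d=D]

WB = [4, 5]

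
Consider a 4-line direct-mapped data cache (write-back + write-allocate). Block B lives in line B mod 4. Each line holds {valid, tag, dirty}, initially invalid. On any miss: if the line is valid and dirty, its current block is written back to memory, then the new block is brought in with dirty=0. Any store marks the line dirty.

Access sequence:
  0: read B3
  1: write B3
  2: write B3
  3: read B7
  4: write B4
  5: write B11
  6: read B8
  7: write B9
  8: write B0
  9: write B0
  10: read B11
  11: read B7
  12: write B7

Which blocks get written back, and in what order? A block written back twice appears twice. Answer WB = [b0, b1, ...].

  0 | R B3 → L3 miss [-]
  1 | W B3 → L3 hit [D]
  2 | W B3 → L3 hit [D]
  3 | R B7 → L3 miss wb→B3 [-]
  4 | W B4 → L0 miss [D]
  5 | W B11 → L3 miss [D]
  6 | R B8 → L0 miss wb→B4 [-]
  7 | W B9 → L1 miss [D]
  8 | W B0 → L0 miss [D]
  9 | W B0 → L0 hit [D]
  10 | R B11 → L3 hit [D]
  11 | R B7 → L3 miss wb→B11 [-]
  12 | W B7 → L3 hit [D]

WB = [3, 4, 11]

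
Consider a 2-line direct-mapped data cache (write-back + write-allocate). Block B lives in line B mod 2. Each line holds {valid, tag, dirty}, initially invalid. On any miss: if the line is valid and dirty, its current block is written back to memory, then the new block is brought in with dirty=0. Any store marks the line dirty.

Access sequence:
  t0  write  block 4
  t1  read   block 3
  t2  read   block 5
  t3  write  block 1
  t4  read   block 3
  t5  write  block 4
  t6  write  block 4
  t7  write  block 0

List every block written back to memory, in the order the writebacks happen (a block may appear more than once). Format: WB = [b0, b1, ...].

  0 | W B4 → L0 miss [D]
  1 | R B3 → L1 miss [-]
  2 | R B5 → L1 miss [-]
  3 | W B1 → L1 miss [D]
  4 | R B3 → L1 miss wb→B1 [-]
  5 | W B4 → L0 hit [D]
  6 | W B4 → L0 hit [D]
  7 | W B0 → L0 miss wb→B4 [D]

WB = [1, 4]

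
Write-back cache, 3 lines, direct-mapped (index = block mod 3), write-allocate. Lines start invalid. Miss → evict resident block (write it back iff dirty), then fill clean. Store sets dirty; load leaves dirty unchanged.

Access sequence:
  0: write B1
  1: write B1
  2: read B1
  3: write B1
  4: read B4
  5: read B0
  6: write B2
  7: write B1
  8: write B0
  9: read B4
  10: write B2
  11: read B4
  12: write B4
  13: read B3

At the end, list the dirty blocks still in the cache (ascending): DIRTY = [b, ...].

DIRTY = [2, 4]

0: W B1 → L1 miss [D]
1: W B1 → L1 hit [D]
2: R B1 → L1 hit [D]
3: W B1 → L1 hit [D]
4: R B4 → L1 miss wb→B1 [-]
5: R B0 → L0 miss [-]
6: W B2 → L2 miss [D]
7: W B1 → L1 miss [D]
8: W B0 → L0 hit [D]
9: R B4 → L1 miss wb→B1 [-]
10: W B2 → L2 hit [D]
11: R B4 → L1 hit [-]
12: W B4 → L1 hit [D]
13: R B3 → L0 miss wb→B0 [-]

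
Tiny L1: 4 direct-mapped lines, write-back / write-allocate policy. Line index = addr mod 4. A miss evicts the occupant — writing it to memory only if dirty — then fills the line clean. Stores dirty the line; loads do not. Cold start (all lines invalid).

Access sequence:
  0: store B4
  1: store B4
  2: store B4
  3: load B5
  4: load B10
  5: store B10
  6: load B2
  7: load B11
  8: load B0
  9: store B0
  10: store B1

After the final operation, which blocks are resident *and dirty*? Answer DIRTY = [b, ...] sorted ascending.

DIRTY = [0, 1]

0: W B4 -> L0 miss  d=D]
1: W B4 -> L0 hit  d=D]
2: W B4 -> L0 hit  d=D]
3: R B5 -> L1 miss  d=-]
4: R B10 -> L2 miss  d=-]
5: W B10 -> L2 hit  d=D]
6: R B2 -> L2 miss wb->B10  d=-]
7: R B11 -> L3 miss  d=-]
8: R B0 -> L0 miss wb->B4  d=-]
9: W B0 -> L0 hit  d=D]
10: W B1 -> L1 miss  d=D]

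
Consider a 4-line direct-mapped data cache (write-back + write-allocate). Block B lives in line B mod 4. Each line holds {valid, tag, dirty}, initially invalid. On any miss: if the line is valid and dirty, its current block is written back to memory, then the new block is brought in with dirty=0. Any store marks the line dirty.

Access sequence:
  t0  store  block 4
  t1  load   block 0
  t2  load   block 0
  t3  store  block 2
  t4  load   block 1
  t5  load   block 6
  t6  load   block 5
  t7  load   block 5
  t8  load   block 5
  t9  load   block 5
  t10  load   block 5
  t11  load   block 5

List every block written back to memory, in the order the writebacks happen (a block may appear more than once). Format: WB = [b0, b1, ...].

WB = [4, 2]

0: W B4 -> L0 miss  d=D]
1: R B0 -> L0 miss wb->B4  d=-]
2: R B0 -> L0 hit  d=-]
3: W B2 -> L2 miss  d=D]
4: R B1 -> L1 miss  d=-]
5: R B6 -> L2 miss wb->B2  d=-]
6: R B5 -> L1 miss  d=-]
7: R B5 -> L1 hit  d=-]
8: R B5 -> L1 hit  d=-]
9: R B5 -> L1 hit  d=-]
10: R B5 -> L1 hit  d=-]
11: R B5 -> L1 hit  d=-]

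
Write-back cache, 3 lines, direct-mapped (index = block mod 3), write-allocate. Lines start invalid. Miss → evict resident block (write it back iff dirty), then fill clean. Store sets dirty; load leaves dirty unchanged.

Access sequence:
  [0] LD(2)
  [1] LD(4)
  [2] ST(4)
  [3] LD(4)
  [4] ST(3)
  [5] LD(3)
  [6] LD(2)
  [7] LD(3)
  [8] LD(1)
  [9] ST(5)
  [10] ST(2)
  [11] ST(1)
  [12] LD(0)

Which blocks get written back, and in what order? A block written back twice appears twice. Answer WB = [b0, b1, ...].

WB = [4, 5, 3]

  0 | R B2 → L2 miss [-]
  1 | R B4 → L1 miss [-]
  2 | W B4 → L1 hit [D]
  3 | R B4 → L1 hit [D]
  4 | W B3 → L0 miss [D]
  5 | R B3 → L0 hit [D]
  6 | R B2 → L2 hit [-]
  7 | R B3 → L0 hit [D]
  8 | R B1 → L1 miss wb→B4 [-]
  9 | W B5 → L2 miss [D]
  10 | W B2 → L2 miss wb→B5 [D]
  11 | W B1 → L1 hit [D]
  12 | R B0 → L0 miss wb→B3 [-]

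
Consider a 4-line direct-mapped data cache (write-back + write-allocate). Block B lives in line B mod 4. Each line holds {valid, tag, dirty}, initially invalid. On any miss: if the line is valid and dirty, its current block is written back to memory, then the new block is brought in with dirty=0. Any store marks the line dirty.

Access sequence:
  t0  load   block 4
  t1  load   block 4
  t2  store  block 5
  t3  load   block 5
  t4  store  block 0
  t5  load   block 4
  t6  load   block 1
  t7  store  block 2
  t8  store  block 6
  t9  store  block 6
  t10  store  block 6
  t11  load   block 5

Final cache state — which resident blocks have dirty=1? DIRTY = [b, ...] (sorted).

  0 | R B4 → L0 miss [-]
  1 | R B4 → L0 hit [-]
  2 | W B5 → L1 miss [D]
  3 | R B5 → L1 hit [D]
  4 | W B0 → L0 miss [D]
  5 | R B4 → L0 miss wb→B0 [-]
  6 | R B1 → L1 miss wb→B5 [-]
  7 | W B2 → L2 miss [D]
  8 | W B6 → L2 miss wb→B2 [D]
  9 | W B6 → L2 hit [D]
  10 | W B6 → L2 hit [D]
  11 | R B5 → L1 miss [-]

DIRTY = [6]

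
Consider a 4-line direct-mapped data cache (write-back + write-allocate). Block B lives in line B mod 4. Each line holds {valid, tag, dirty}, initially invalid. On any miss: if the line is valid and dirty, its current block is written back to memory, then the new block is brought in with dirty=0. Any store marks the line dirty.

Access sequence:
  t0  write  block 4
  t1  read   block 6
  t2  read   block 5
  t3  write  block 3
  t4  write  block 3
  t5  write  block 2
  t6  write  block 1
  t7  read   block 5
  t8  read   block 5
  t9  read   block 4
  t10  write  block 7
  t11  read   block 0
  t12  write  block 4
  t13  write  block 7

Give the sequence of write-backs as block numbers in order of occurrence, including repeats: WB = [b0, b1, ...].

0: W B4 -> L0 miss  d=D]
1: R B6 -> L2 miss  d=-]
2: R B5 -> L1 miss  d=-]
3: W B3 -> L3 miss  d=D]
4: W B3 -> L3 hit  d=D]
5: W B2 -> L2 miss  d=D]
6: W B1 -> L1 miss  d=D]
7: R B5 -> L1 miss wb->B1  d=-]
8: R B5 -> L1 hit  d=-]
9: R B4 -> L0 hit  d=D]
10: W B7 -> L3 miss wb->B3  d=D]
11: R B0 -> L0 miss wb->B4  d=-]
12: W B4 -> L0 miss  d=D]
13: W B7 -> L3 hit  d=D]

WB = [1, 3, 4]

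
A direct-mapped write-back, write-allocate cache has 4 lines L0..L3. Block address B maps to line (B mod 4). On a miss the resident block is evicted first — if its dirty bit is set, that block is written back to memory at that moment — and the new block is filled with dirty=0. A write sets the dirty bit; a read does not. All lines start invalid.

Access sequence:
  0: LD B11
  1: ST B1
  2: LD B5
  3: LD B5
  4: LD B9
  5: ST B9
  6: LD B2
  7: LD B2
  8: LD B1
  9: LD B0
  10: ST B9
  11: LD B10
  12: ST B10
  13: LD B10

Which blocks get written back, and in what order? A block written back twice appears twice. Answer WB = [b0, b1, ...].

WB = [1, 9]

0: R B11 -> L3 miss  d=-]
1: W B1 -> L1 miss  d=D]
2: R B5 -> L1 miss wb->B1  d=-]
3: R B5 -> L1 hit  d=-]
4: R B9 -> L1 miss  d=-]
5: W B9 -> L1 hit  d=D]
6: R B2 -> L2 miss  d=-]
7: R B2 -> L2 hit  d=-]
8: R B1 -> L1 miss wb->B9  d=-]
9: R B0 -> L0 miss  d=-]
10: W B9 -> L1 miss  d=D]
11: R B10 -> L2 miss  d=-]
12: W B10 -> L2 hit  d=D]
13: R B10 -> L2 hit  d=D]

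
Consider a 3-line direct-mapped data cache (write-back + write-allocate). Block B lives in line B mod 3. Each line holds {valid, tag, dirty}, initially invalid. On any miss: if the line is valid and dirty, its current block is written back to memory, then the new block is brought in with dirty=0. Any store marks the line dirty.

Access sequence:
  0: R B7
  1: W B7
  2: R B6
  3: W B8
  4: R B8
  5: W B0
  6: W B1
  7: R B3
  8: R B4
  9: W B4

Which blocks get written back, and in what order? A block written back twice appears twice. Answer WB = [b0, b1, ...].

WB = [7, 0, 1]

0: R B7 -> L1 miss  d=-]
1: W B7 -> L1 hit  d=D]
2: R B6 -> L0 miss  d=-]
3: W B8 -> L2 miss  d=D]
4: R B8 -> L2 hit  d=D]
5: W B0 -> L0 miss  d=D]
6: W B1 -> L1 miss wb->B7  d=D]
7: R B3 -> L0 miss wb->B0  d=-]
8: R B4 -> L1 miss wb->B1  d=-]
9: W B4 -> L1 hit  d=D]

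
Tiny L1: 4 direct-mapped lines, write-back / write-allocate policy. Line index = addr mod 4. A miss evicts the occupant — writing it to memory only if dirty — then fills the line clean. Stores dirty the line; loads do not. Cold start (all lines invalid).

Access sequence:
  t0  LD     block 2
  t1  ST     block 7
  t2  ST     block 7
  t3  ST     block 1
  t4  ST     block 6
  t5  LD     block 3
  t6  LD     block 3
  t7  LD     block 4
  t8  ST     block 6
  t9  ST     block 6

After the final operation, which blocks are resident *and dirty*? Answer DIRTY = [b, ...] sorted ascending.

0: R B2 → L2 miss [-]
1: W B7 → L3 miss [D]
2: W B7 → L3 hit [D]
3: W B1 → L1 miss [D]
4: W B6 → L2 miss [D]
5: R B3 → L3 miss wb→B7 [-]
6: R B3 → L3 hit [-]
7: R B4 → L0 miss [-]
8: W B6 → L2 hit [D]
9: W B6 → L2 hit [D]

DIRTY = [1, 6]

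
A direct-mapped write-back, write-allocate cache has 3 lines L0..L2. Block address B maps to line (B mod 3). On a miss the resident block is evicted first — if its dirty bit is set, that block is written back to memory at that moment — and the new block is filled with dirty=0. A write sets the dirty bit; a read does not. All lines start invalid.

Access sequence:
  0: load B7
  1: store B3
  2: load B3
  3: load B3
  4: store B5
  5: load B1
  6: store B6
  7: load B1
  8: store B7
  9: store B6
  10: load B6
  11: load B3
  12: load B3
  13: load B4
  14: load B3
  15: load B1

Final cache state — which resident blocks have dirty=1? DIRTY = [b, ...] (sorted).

0: R B7 -> L1 miss  d=-]
1: W B3 -> L0 miss  d=D]
2: R B3 -> L0 hit  d=D]
3: R B3 -> L0 hit  d=D]
4: W B5 -> L2 miss  d=D]
5: R B1 -> L1 miss  d=-]
6: W B6 -> L0 miss wb->B3  d=D]
7: R B1 -> L1 hit  d=-]
8: W B7 -> L1 miss  d=D]
9: W B6 -> L0 hit  d=D]
10: R B6 -> L0 hit  d=D]
11: R B3 -> L0 miss wb->B6  d=-]
12: R B3 -> L0 hit  d=-]
13: R B4 -> L1 miss wb->B7  d=-]
14: R B3 -> L0 hit  d=-]
15: R B1 -> L1 miss  d=-]

DIRTY = [5]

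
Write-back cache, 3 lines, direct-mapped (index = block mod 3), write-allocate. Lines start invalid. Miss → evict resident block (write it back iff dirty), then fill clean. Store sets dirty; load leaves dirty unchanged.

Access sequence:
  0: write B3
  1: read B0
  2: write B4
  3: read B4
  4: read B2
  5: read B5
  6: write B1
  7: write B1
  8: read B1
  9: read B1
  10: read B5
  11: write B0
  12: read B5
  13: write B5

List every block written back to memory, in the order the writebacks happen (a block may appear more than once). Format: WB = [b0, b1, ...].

WB = [3, 4]

0: W B3 -> L0 miss  d=D]
1: R B0 -> L0 miss wb->B3  d=-]
2: W B4 -> L1 miss  d=D]
3: R B4 -> L1 hit  d=D]
4: R B2 -> L2 miss  d=-]
5: R B5 -> L2 miss  d=-]
6: W B1 -> L1 miss wb->B4  d=D]
7: W B1 -> L1 hit  d=D]
8: R B1 -> L1 hit  d=D]
9: R B1 -> L1 hit  d=D]
10: R B5 -> L2 hit  d=-]
11: W B0 -> L0 hit  d=D]
12: R B5 -> L2 hit  d=-]
13: W B5 -> L2 hit  d=D]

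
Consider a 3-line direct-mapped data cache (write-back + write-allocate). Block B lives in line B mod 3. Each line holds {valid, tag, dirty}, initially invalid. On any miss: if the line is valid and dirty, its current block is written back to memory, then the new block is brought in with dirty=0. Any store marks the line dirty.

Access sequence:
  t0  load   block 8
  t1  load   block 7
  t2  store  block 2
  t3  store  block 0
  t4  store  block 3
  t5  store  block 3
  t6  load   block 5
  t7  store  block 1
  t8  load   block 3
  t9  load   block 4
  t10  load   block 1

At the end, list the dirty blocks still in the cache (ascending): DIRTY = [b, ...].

DIRTY = [3]

0: R B8 -> L2 miss  d=-]
1: R B7 -> L1 miss  d=-]
2: W B2 -> L2 miss  d=D]
3: W B0 -> L0 miss  d=D]
4: W B3 -> L0 miss wb->B0  d=D]
5: W B3 -> L0 hit  d=D]
6: R B5 -> L2 miss wb->B2  d=-]
7: W B1 -> L1 miss  d=D]
8: R B3 -> L0 hit  d=D]
9: R B4 -> L1 miss wb->B1  d=-]
10: R B1 -> L1 miss  d=-]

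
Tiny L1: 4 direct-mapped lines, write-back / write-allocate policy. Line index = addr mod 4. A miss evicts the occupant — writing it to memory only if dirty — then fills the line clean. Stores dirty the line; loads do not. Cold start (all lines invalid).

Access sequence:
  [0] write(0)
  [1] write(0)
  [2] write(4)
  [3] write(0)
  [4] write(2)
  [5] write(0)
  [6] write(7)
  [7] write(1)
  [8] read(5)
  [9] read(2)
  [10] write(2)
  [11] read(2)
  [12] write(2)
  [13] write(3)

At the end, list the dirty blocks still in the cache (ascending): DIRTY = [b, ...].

DIRTY = [0, 2, 3]

0: W B0 -> L0 miss  d=D]
1: W B0 -> L0 hit  d=D]
2: W B4 -> L0 miss wb->B0  d=D]
3: W B0 -> L0 miss wb->B4  d=D]
4: W B2 -> L2 miss  d=D]
5: W B0 -> L0 hit  d=D]
6: W B7 -> L3 miss  d=D]
7: W B1 -> L1 miss  d=D]
8: R B5 -> L1 miss wb->B1  d=-]
9: R B2 -> L2 hit  d=D]
10: W B2 -> L2 hit  d=D]
11: R B2 -> L2 hit  d=D]
12: W B2 -> L2 hit  d=D]
13: W B3 -> L3 miss wb->B7  d=D]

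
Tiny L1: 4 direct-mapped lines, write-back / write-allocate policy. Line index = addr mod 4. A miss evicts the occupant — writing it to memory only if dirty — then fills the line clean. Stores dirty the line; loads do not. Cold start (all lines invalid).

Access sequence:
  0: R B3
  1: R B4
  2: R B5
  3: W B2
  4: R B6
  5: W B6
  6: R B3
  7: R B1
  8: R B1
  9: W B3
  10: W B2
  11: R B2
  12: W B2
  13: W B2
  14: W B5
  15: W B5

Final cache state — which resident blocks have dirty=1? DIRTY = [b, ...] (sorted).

DIRTY = [2, 3, 5]

  0 | R B3 → L3 miss [-]
  1 | R B4 → L0 miss [-]
  2 | R B5 → L1 miss [-]
  3 | W B2 → L2 miss [D]
  4 | R B6 → L2 miss wb→B2 [-]
  5 | W B6 → L2 hit [D]
  6 | R B3 → L3 hit [-]
  7 | R B1 → L1 miss [-]
  8 | R B1 → L1 hit [-]
  9 | W B3 → L3 hit [D]
  10 | W B2 → L2 miss wb→B6 [D]
  11 | R B2 → L2 hit [D]
  12 | W B2 → L2 hit [D]
  13 | W B2 → L2 hit [D]
  14 | W B5 → L1 miss [D]
  15 | W B5 → L1 hit [D]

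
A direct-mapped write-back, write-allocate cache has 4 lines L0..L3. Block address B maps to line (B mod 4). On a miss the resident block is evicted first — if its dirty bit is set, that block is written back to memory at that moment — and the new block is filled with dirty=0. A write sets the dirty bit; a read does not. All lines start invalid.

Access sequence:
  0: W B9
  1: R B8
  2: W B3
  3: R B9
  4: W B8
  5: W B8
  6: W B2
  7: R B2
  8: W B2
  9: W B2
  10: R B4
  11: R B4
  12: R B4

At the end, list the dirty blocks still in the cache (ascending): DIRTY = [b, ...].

DIRTY = [2, 3, 9]

  0 | W B9 → L1 miss [D]
  1 | R B8 → L0 miss [-]
  2 | W B3 → L3 miss [D]
  3 | R B9 → L1 hit [D]
  4 | W B8 → L0 hit [D]
  5 | W B8 → L0 hit [D]
  6 | W B2 → L2 miss [D]
  7 | R B2 → L2 hit [D]
  8 | W B2 → L2 hit [D]
  9 | W B2 → L2 hit [D]
  10 | R B4 → L0 miss wb→B8 [-]
  11 | R B4 → L0 hit [-]
  12 | R B4 → L0 hit [-]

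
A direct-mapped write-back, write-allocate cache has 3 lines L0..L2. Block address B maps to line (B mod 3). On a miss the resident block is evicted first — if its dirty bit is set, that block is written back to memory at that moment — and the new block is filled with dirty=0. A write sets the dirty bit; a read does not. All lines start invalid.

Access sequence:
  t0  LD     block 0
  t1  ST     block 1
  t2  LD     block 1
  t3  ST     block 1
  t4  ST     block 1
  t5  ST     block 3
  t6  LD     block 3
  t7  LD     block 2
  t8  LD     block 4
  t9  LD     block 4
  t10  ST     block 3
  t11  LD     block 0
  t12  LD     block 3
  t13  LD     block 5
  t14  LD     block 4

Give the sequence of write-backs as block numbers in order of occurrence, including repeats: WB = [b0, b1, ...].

0: R B0 -> L0 miss  d=-]
1: W B1 -> L1 miss  d=D]
2: R B1 -> L1 hit  d=D]
3: W B1 -> L1 hit  d=D]
4: W B1 -> L1 hit  d=D]
5: W B3 -> L0 miss  d=D]
6: R B3 -> L0 hit  d=D]
7: R B2 -> L2 miss  d=-]
8: R B4 -> L1 miss wb->B1  d=-]
9: R B4 -> L1 hit  d=-]
10: W B3 -> L0 hit  d=D]
11: R B0 -> L0 miss wb->B3  d=-]
12: R B3 -> L0 miss  d=-]
13: R B5 -> L2 miss  d=-]
14: R B4 -> L1 hit  d=-]

WB = [1, 3]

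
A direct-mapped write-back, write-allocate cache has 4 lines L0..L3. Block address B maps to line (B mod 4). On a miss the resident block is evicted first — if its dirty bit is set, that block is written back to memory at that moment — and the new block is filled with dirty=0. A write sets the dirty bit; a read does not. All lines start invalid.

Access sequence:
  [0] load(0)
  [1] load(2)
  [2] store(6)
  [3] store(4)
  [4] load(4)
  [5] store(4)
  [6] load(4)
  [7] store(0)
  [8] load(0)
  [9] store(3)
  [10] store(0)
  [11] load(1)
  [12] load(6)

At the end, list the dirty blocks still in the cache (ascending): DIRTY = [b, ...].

DIRTY = [0, 3, 6]

0: R B0 → L0 miss [-]
1: R B2 → L2 miss [-]
2: W B6 → L2 miss [D]
3: W B4 → L0 miss [D]
4: R B4 → L0 hit [D]
5: W B4 → L0 hit [D]
6: R B4 → L0 hit [D]
7: W B0 → L0 miss wb→B4 [D]
8: R B0 → L0 hit [D]
9: W B3 → L3 miss [D]
10: W B0 → L0 hit [D]
11: R B1 → L1 miss [-]
12: R B6 → L2 hit [D]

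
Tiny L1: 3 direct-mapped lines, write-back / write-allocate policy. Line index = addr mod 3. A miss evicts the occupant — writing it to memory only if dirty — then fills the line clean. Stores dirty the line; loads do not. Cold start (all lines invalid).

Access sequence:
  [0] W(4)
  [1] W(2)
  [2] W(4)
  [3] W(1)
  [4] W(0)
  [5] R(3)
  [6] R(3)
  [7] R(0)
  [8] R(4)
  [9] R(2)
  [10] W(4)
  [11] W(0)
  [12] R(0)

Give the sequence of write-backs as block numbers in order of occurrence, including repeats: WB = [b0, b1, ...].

0: W B4 → L1 miss [D]
1: W B2 → L2 miss [D]
2: W B4 → L1 hit [D]
3: W B1 → L1 miss wb→B4 [D]
4: W B0 → L0 miss [D]
5: R B3 → L0 miss wb→B0 [-]
6: R B3 → L0 hit [-]
7: R B0 → L0 miss [-]
8: R B4 → L1 miss wb→B1 [-]
9: R B2 → L2 hit [D]
10: W B4 → L1 hit [D]
11: W B0 → L0 hit [D]
12: R B0 → L0 hit [D]

WB = [4, 0, 1]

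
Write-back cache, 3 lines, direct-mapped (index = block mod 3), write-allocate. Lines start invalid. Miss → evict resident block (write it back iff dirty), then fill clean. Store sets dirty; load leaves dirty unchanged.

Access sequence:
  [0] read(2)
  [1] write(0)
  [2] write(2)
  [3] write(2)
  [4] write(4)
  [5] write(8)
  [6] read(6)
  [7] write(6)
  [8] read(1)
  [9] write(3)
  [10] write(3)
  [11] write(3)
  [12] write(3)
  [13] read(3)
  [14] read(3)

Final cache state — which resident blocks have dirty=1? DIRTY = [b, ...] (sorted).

DIRTY = [3, 8]

  0 | R B2 → L2 miss [-]
  1 | W B0 → L0 miss [D]
  2 | W B2 → L2 hit [D]
  3 | W B2 → L2 hit [D]
  4 | W B4 → L1 miss [D]
  5 | W B8 → L2 miss wb→B2 [D]
  6 | R B6 → L0 miss wb→B0 [-]
  7 | W B6 → L0 hit [D]
  8 | R B1 → L1 miss wb→B4 [-]
  9 | W B3 → L0 miss wb→B6 [D]
  10 | W B3 → L0 hit [D]
  11 | W B3 → L0 hit [D]
  12 | W B3 → L0 hit [D]
  13 | R B3 → L0 hit [D]
  14 | R B3 → L0 hit [D]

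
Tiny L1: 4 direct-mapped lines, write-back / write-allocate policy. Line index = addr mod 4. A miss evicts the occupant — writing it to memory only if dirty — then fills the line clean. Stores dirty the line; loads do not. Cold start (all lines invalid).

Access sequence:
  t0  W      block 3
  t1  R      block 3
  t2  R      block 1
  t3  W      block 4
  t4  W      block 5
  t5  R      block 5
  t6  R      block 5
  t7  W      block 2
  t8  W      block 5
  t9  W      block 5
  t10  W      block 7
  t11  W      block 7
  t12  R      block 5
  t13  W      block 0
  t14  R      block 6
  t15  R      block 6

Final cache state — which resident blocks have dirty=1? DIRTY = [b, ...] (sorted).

  0 | W B3 → L3 miss [D]
  1 | R B3 → L3 hit [D]
  2 | R B1 → L1 miss [-]
  3 | W B4 → L0 miss [D]
  4 | W B5 → L1 miss [D]
  5 | R B5 → L1 hit [D]
  6 | R B5 → L1 hit [D]
  7 | W B2 → L2 miss [D]
  8 | W B5 → L1 hit [D]
  9 | W B5 → L1 hit [D]
  10 | W B7 → L3 miss wb→B3 [D]
  11 | W B7 → L3 hit [D]
  12 | R B5 → L1 hit [D]
  13 | W B0 → L0 miss wb→B4 [D]
  14 | R B6 → L2 miss wb→B2 [-]
  15 | R B6 → L2 hit [-]

DIRTY = [0, 5, 7]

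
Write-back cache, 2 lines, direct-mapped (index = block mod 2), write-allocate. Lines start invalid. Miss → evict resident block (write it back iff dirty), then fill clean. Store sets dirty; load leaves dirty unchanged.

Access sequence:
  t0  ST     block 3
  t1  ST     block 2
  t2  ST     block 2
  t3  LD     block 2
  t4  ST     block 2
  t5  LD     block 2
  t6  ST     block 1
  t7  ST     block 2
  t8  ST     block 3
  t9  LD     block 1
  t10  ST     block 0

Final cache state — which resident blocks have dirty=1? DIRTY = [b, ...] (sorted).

DIRTY = [0]

0: W B3 → L1 miss [D]
1: W B2 → L0 miss [D]
2: W B2 → L0 hit [D]
3: R B2 → L0 hit [D]
4: W B2 → L0 hit [D]
5: R B2 → L0 hit [D]
6: W B1 → L1 miss wb→B3 [D]
7: W B2 → L0 hit [D]
8: W B3 → L1 miss wb→B1 [D]
9: R B1 → L1 miss wb→B3 [-]
10: W B0 → L0 miss wb→B2 [D]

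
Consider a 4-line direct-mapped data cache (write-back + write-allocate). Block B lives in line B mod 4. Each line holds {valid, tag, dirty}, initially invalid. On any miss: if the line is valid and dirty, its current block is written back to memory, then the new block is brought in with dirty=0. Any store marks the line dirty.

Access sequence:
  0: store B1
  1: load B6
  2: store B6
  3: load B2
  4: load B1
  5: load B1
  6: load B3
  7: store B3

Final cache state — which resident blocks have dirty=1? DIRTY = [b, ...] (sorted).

0: W B1 → L1 miss [D]
1: R B6 → L2 miss [-]
2: W B6 → L2 hit [D]
3: R B2 → L2 miss wb→B6 [-]
4: R B1 → L1 hit [D]
5: R B1 → L1 hit [D]
6: R B3 → L3 miss [-]
7: W B3 → L3 hit [D]

DIRTY = [1, 3]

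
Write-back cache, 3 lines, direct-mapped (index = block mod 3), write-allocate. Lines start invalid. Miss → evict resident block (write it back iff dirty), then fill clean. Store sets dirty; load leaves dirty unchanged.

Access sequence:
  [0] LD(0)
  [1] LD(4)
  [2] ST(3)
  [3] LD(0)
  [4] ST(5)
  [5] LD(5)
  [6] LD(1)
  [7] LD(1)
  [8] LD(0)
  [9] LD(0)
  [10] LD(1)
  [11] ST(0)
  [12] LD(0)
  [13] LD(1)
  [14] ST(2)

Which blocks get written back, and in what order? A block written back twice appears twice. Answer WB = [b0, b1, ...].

WB = [3, 5]

0: R B0 -> L0 miss  d=-]
1: R B4 -> L1 miss  d=-]
2: W B3 -> L0 miss  d=D]
3: R B0 -> L0 miss wb->B3  d=-]
4: W B5 -> L2 miss  d=D]
5: R B5 -> L2 hit  d=D]
6: R B1 -> L1 miss  d=-]
7: R B1 -> L1 hit  d=-]
8: R B0 -> L0 hit  d=-]
9: R B0 -> L0 hit  d=-]
10: R B1 -> L1 hit  d=-]
11: W B0 -> L0 hit  d=D]
12: R B0 -> L0 hit  d=D]
13: R B1 -> L1 hit  d=-]
14: W B2 -> L2 miss wb->B5  d=D]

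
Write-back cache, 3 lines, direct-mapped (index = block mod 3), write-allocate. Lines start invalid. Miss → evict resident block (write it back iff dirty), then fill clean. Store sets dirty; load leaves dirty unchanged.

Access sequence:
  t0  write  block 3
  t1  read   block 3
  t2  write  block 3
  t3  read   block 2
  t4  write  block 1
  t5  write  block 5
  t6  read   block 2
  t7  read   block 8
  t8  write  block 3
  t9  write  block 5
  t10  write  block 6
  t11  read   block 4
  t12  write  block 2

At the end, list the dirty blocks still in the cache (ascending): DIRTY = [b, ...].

0: W B3 → L0 miss [D]
1: R B3 → L0 hit [D]
2: W B3 → L0 hit [D]
3: R B2 → L2 miss [-]
4: W B1 → L1 miss [D]
5: W B5 → L2 miss [D]
6: R B2 → L2 miss wb→B5 [-]
7: R B8 → L2 miss [-]
8: W B3 → L0 hit [D]
9: W B5 → L2 miss [D]
10: W B6 → L0 miss wb→B3 [D]
11: R B4 → L1 miss wb→B1 [-]
12: W B2 → L2 miss wb→B5 [D]

DIRTY = [2, 6]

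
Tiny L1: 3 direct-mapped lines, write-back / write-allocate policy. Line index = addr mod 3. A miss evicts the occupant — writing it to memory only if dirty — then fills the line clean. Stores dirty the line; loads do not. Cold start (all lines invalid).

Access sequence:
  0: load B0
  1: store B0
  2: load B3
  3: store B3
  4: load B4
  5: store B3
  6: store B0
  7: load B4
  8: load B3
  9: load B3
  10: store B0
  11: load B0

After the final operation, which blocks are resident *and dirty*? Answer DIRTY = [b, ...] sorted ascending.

DIRTY = [0]

0: R B0 → L0 miss [-]
1: W B0 → L0 hit [D]
2: R B3 → L0 miss wb→B0 [-]
3: W B3 → L0 hit [D]
4: R B4 → L1 miss [-]
5: W B3 → L0 hit [D]
6: W B0 → L0 miss wb→B3 [D]
7: R B4 → L1 hit [-]
8: R B3 → L0 miss wb→B0 [-]
9: R B3 → L0 hit [-]
10: W B0 → L0 miss [D]
11: R B0 → L0 hit [D]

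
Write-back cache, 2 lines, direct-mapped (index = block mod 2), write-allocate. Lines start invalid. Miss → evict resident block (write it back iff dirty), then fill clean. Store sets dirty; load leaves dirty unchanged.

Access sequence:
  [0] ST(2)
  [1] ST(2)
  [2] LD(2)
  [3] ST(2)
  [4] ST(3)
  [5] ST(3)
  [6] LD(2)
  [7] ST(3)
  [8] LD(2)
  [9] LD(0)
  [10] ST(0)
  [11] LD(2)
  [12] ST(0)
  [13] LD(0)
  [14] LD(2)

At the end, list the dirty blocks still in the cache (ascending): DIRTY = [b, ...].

0: W B2 -> L0 miss  d=D]
1: W B2 -> L0 hit  d=D]
2: R B2 -> L0 hit  d=D]
3: W B2 -> L0 hit  d=D]
4: W B3 -> L1 miss  d=D]
5: W B3 -> L1 hit  d=D]
6: R B2 -> L0 hit  d=D]
7: W B3 -> L1 hit  d=D]
8: R B2 -> L0 hit  d=D]
9: R B0 -> L0 miss wb->B2  d=-]
10: W B0 -> L0 hit  d=D]
11: R B2 -> L0 miss wb->B0  d=-]
12: W B0 -> L0 miss  d=D]
13: R B0 -> L0 hit  d=D]
14: R B2 -> L0 miss wb->B0  d=-]

DIRTY = [3]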